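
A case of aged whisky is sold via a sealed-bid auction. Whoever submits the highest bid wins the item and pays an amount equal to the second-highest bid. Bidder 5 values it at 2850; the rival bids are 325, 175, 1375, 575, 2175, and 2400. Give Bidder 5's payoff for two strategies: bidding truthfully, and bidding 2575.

(a) 450  (b) 450

The highest competing bid is 2400.
Bidding truthfully at 2850: Bidder 5 has the top bid, wins, and pays the second-highest bid 2400. Payoff = 2850 − 2400 = 450.
Bidding 2575: Bidder 5 has the top bid, wins, and pays the second-highest bid 2400. Payoff = 2850 − 2400 = 450.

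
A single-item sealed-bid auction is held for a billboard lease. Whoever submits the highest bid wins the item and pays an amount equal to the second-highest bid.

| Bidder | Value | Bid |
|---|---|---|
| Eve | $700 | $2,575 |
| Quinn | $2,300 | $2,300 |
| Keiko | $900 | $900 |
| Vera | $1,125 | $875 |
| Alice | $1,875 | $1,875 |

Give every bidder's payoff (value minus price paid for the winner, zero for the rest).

Eve -$1,600, Quinn $0, Keiko $0, Vera $0, Alice $0.

Bids in descending order: Eve $2,575; Quinn $2,300; Alice $1,875; Keiko $900; Vera $875.
Eve has the top bid and wins; the price is the second-highest bid, $2,300.
Eve's payoff = $700 − $2,300 = -$1,600. All other bidders lose, so their payoff is 0.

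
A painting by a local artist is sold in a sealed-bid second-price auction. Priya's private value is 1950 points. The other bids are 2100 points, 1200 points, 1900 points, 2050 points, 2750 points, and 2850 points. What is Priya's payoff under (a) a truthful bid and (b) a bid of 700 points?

The highest competing bid is 2850 points.
Bidding truthfully at 1950 points: the top bid is 2850 points (a rival), so Priya loses. Payoff = 0 points.
Bidding 700 points: the top bid is 2850 points (a rival), so Priya loses. Payoff = 0 points.
The bid only affects whether you win, not the price — here both bids land on the same side of the top rival bid, so the deviation is payoff-neutral.

(a) 0 points  (b) 0 points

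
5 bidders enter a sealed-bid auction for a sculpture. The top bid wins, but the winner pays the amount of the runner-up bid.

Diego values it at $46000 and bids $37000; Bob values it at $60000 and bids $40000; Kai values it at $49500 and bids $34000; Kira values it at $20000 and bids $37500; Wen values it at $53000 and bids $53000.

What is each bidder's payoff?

Ranking the bids: Wen $53000 > Bob $40000 > Kira $37500 > Diego $37000 > Kai $34000.
Wen has the top bid and wins; the price is the second-highest bid, $40000.
Wen's payoff = $53000 − $40000 = $13000. All other bidders lose, so their payoff is 0.

Payoffs: Diego $0, Bob $0, Kai $0, Kira $0, Wen $13000.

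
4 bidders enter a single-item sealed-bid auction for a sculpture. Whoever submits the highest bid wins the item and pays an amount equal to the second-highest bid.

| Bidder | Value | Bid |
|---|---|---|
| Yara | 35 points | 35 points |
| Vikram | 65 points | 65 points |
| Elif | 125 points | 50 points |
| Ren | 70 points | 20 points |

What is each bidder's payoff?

Bids in descending order: Vikram 65 points; Elif 50 points; Yara 35 points; Ren 20 points.
Vikram has the top bid and wins; the price is the second-highest bid, 50 points.
Vikram's payoff = 65 points − 50 points = 15 points. All other bidders lose, so their payoff is 0.

Payoffs: Yara 0 points, Vikram 15 points, Elif 0 points, Ren 0 points.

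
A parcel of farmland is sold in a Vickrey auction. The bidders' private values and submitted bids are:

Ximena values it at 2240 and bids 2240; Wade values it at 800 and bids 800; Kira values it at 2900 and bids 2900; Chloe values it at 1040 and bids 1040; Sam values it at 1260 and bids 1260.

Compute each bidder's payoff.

Payoffs: Ximena 0, Wade 0, Kira 660, Chloe 0, Sam 0.

Ordered from highest: Kira 2900, then Ximena 2240, then Sam 1260, then Chloe 1040, then Wade 800.
Kira has the top bid and wins; the price is the second-highest bid, 2240.
Kira's payoff = 2900 − 2240 = 660. All other bidders lose, so their payoff is 0.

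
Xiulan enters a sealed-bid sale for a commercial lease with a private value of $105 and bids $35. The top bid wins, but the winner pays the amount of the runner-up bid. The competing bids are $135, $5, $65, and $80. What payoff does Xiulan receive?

Highest competing bid: $135.
Xiulan's bid $35 is not the highest, so Xiulan loses, pays nothing, and earns zero payoff.

Xiulan's payoff: $0.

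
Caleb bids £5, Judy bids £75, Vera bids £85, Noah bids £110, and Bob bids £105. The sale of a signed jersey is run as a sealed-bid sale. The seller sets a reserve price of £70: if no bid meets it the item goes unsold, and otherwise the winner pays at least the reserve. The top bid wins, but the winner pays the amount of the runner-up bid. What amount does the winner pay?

Bids in descending order: Noah £110 > Bob £105 > Vera £85 > Judy £75 > Caleb £5.
Noah has the highest bid, so Noah wins.
The second-highest bid is £105, which exceeds the reserve, so that sets the price.

The winner pays £105.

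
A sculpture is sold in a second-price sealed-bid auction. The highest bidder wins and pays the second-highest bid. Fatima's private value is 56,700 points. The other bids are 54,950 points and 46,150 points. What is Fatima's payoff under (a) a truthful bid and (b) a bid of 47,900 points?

The highest competing bid is 54,950 points.
Bidding truthfully at 56,700 points: Fatima has the top bid, wins, and pays the second-highest bid 54,950 points. Payoff = 56,700 points − 54,950 points = 1,750 points.
Bidding 47,900 points: the top bid is 54,950 points (a rival), so Fatima loses. Payoff = 0 points.
This is the dominant-strategy logic: truthful bidding weakly beats any alternative.

(a) 1,750 points  (b) 0 points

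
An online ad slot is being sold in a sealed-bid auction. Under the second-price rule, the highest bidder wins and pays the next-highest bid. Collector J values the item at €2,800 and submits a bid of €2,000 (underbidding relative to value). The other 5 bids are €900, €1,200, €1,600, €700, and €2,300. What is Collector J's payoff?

Highest competing bid: €2,300.
Collector J's bid €2,000 is not the highest, so Collector J loses, pays nothing, and earns zero payoff.

€0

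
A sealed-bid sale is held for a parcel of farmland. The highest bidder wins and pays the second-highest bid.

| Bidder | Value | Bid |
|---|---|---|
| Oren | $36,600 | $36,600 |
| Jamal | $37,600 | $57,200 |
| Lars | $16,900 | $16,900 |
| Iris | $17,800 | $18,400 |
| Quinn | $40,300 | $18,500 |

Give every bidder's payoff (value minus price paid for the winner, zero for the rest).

Payoffs: Oren $0, Jamal $1,000, Lars $0, Iris $0, Quinn $0.

Ranking the bids: Jamal $57,200; Oren $36,600; Quinn $18,500; Iris $18,400; Lars $16,900.
Jamal has the top bid and wins; the price is the second-highest bid, $36,600.
Jamal's payoff = $37,600 − $36,600 = $1,000. All other bidders lose, so their payoff is 0.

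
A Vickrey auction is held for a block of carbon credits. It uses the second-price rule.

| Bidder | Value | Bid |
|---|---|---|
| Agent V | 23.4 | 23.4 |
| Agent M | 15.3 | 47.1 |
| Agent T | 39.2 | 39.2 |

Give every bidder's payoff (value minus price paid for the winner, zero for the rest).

Sorted high to low: Agent M 47.1; Agent T 39.2; Agent V 23.4.
Agent M has the top bid and wins; the price is the second-highest bid, 39.2.
Agent M's payoff = 15.3 − 39.2 = -23.9. All other bidders lose, so their payoff is 0.

Agent V 0.0, Agent M -23.9, Agent T 0.0.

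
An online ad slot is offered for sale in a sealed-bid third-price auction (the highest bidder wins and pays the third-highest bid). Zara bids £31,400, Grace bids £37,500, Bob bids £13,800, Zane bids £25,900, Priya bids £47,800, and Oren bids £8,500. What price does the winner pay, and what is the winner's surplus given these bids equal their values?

The winner pays £31,400 for a surplus of £16,400.

Ranking the bids: Priya £47,800 > Grace £37,500 > Zara £31,400 > Zane £25,900 > Bob £13,800 > Oren £8,500.
Priya is the highest bidder, so Priya wins.
Under the third-price rule, the price is the third-highest bid: £31,400.
Surplus = £47,800 − £31,400 = £16,400.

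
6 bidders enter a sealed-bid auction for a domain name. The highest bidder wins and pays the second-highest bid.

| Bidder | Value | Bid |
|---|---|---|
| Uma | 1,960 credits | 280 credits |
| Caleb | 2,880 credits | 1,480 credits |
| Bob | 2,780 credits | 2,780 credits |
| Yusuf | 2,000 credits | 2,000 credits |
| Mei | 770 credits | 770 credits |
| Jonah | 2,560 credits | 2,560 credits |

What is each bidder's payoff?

Ordered from highest: Bob 2,780 credits > Jonah 2,560 credits > Yusuf 2,000 credits > Caleb 1,480 credits > Mei 770 credits > Uma 280 credits.
Bob has the top bid and wins; the price is the second-highest bid, 2,560 credits.
Bob's payoff = 2,780 credits − 2,560 credits = 220 credits. All other bidders lose, so their payoff is 0.

Uma 0 credits, Caleb 0 credits, Bob 220 credits, Yusuf 0 credits, Mei 0 credits, Jonah 0 credits.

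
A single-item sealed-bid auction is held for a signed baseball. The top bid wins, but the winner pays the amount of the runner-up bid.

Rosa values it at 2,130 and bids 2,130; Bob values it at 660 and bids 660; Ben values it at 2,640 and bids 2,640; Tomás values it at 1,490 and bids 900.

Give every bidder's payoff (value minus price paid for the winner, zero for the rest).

Payoffs: Rosa 0, Bob 0, Ben 510, Tomás 0.

Ranking the bids: Ben 2,640, then Rosa 2,130, then Tomás 900, then Bob 660.
Ben has the top bid and wins; the price is the second-highest bid, 2,130.
Ben's payoff = 2,640 − 2,130 = 510. All other bidders lose, so their payoff is 0.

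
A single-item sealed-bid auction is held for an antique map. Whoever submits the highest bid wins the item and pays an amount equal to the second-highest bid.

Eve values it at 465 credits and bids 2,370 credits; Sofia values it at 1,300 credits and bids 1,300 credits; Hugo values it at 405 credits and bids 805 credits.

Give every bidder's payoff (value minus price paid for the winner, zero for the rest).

Ordered from highest: Eve 2,370 credits, then Sofia 1,300 credits, then Hugo 805 credits.
Eve has the top bid and wins; the price is the second-highest bid, 1,300 credits.
Eve's payoff = 465 credits − 1,300 credits = -835 credits. All other bidders lose, so their payoff is 0.

Eve -835 credits, Sofia 0 credits, Hugo 0 credits.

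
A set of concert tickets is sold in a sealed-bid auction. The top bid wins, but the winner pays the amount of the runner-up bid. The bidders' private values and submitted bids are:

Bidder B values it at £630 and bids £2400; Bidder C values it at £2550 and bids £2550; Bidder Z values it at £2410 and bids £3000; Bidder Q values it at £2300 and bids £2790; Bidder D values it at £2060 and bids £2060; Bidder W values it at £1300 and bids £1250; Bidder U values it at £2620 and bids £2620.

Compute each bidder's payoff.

Sorted high to low: Bidder Z £3000 > Bidder Q £2790 > Bidder U £2620 > Bidder C £2550 > Bidder B £2400 > Bidder D £2060 > Bidder W £1250.
Bidder Z has the top bid and wins; the price is the second-highest bid, £2790.
Bidder Z's payoff = £2410 − £2790 = -£380. All other bidders lose, so their payoff is 0.

Bidder B £0, Bidder C £0, Bidder Z -£380, Bidder Q £0, Bidder D £0, Bidder W £0, Bidder U £0.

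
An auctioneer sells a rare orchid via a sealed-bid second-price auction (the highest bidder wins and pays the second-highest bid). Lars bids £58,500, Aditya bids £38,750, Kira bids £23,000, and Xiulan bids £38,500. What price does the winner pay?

Sorted high to low: Lars £58,500; Aditya £38,750; Xiulan £38,500; Kira £23,000.
Lars is the highest bidder, so Lars wins.
Under the second-price rule, the price is the second-highest bid: £38,750.

The winner pays £38,750.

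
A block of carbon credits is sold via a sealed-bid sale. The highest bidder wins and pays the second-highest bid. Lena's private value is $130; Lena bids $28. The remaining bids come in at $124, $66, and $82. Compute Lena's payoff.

Lena's payoff: $0.

Highest competing bid: $124.
Lena's bid $28 is not the highest, so Lena loses, pays nothing, and earns zero payoff.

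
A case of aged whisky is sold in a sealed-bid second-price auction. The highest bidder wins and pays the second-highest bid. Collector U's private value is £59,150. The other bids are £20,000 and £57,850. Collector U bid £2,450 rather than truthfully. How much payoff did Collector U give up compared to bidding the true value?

The highest competing bid is £57,850.
Bidding truthfully at £59,150: Collector U has the top bid, wins, and pays the second-highest bid £57,850. Payoff = £59,150 − £57,850 = £1,300.
Bidding £2,450: the top bid is £57,850 (a rival), so Collector U loses. Payoff = £0.
Regret = truthful payoff − actual payoff = £1,300 − £0 = £1,300.
This is the dominant-strategy logic: truthful bidding weakly beats any alternative.

Regret: £1,300.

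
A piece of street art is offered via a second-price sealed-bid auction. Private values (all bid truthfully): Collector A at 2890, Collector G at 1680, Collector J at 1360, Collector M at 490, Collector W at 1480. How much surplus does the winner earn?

Ordered from highest: Collector A 2890, then Collector G 1680, then Collector W 1480, then Collector J 1360, then Collector M 490.
Collector A wins with the top bid and pays the second-highest, 1680.
Surplus = 2890 − 1680 = 1210.

Surplus = 1210.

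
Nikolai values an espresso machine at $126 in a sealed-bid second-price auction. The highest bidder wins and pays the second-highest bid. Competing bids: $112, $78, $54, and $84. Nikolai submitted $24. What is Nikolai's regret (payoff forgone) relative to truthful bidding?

The highest competing bid is $112.
Bidding truthfully at $126: Nikolai has the top bid, wins, and pays the second-highest bid $112. Payoff = $126 − $112 = $14.
Bidding $24: the top bid is $112 (a rival), so Nikolai loses. Payoff = $0.
Regret = truthful payoff − actual payoff = $14 − $0 = $14.

$14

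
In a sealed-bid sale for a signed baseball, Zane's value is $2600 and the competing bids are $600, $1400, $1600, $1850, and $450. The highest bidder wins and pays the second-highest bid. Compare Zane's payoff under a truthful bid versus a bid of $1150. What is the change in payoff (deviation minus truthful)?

The highest competing bid is $1850.
Bidding truthfully at $2600: Zane has the top bid, wins, and pays the second-highest bid $1850. Payoff = $2600 − $1850 = $750.
Bidding $1150: the top bid is $1850 (a rival), so Zane loses. Payoff = $0.
Change = $0 − $750 = -$750.

-$750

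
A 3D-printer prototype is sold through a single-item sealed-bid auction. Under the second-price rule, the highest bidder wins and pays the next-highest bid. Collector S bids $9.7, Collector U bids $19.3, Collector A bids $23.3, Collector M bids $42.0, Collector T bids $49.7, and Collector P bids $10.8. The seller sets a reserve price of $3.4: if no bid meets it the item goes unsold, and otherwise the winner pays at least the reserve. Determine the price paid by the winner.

Sorted high to low: Collector T $49.7; Collector M $42.0; Collector A $23.3; Collector U $19.3; Collector P $10.8; Collector S $9.7.
Collector T has the highest bid, so Collector T wins.
The second-highest bid is $42.0, which exceeds the reserve, so that sets the price.

The winner pays $42.0.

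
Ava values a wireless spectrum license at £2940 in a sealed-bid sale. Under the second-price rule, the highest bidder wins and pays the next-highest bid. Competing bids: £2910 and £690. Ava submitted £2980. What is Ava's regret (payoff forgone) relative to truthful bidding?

The highest competing bid is £2910.
Bidding truthfully at £2940: Ava has the top bid, wins, and pays the second-highest bid £2910. Payoff = £2940 − £2910 = £30.
Bidding £2980: Ava has the top bid, wins, and pays the second-highest bid £2910. Payoff = £2940 − £2910 = £30.
Regret = truthful payoff − actual payoff = £30 − £30 = £0.

Regret: £0.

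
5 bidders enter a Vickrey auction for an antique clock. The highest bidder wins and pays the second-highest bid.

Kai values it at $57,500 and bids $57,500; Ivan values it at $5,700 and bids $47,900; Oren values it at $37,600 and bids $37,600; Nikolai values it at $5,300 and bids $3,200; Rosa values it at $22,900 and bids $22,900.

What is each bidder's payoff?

Payoffs: Kai $9,600, Ivan $0, Oren $0, Nikolai $0, Rosa $0.

Sorted high to low: Kai $57,500 > Ivan $47,900 > Oren $37,600 > Rosa $22,900 > Nikolai $3,200.
Kai has the top bid and wins; the price is the second-highest bid, $47,900.
Kai's payoff = $57,500 − $47,900 = $9,600. All other bidders lose, so their payoff is 0.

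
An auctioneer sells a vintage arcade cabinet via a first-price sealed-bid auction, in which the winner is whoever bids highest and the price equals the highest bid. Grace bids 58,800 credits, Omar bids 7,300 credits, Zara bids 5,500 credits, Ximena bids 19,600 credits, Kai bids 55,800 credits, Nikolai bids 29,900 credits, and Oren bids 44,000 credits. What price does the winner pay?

Price paid: 58,800 credits.

Sorted high to low: Grace 58,800 credits, then Kai 55,800 credits, then Oren 44,000 credits, then Nikolai 29,900 credits, then Ximena 19,600 credits, then Omar 7,300 credits, then Zara 5,500 credits.
Grace is the highest bidder, so Grace wins.
Under the first-price rule, the price is the highest bid: 58,800 credits.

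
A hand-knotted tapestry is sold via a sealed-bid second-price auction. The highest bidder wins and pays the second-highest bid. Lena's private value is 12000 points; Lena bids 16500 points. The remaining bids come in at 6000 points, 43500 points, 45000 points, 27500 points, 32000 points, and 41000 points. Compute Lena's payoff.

Highest competing bid: 45000 points.
Lena's bid 16500 points is not the highest, so Lena loses, pays nothing, and earns zero payoff.

Payoff = 0 points.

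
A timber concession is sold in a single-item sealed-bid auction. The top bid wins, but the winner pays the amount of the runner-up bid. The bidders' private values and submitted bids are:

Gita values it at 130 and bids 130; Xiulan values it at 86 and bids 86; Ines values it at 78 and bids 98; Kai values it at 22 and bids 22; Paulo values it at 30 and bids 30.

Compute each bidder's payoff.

Payoffs: Gita 32, Xiulan 0, Ines 0, Kai 0, Paulo 0.

Sorted high to low: Gita 130, then Ines 98, then Xiulan 86, then Paulo 30, then Kai 22.
Gita has the top bid and wins; the price is the second-highest bid, 98.
Gita's payoff = 130 − 98 = 32. All other bidders lose, so their payoff is 0.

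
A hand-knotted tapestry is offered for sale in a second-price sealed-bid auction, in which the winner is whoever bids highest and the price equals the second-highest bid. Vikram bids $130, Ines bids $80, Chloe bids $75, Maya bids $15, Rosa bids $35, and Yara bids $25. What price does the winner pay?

$80

Bids in descending order: Vikram $130, then Ines $80, then Chloe $75, then Rosa $35, then Yara $25, then Maya $15.
Vikram is the highest bidder, so Vikram wins.
Under the second-price rule, the price is the second-highest bid: $80.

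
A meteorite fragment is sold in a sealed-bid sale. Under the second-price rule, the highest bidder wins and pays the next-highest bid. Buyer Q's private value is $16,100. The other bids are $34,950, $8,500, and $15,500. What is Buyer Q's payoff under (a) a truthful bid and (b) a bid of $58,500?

Truthful: $0; alternative: -$18,850.

The highest competing bid is $34,950.
Bidding truthfully at $16,100: the top bid is $34,950 (a rival), so Buyer Q loses. Payoff = $0.
Bidding $58,500: Buyer Q has the top bid, wins, and pays the second-highest bid $34,950. Payoff = $16,100 − $34,950 = -$18,850.
This is the dominant-strategy logic: truthful bidding weakly beats any alternative.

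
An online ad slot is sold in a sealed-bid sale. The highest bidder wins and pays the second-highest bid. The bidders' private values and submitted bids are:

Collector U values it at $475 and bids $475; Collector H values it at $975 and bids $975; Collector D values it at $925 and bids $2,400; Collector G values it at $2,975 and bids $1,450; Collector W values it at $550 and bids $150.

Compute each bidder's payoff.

Sorted high to low: Collector D $2,400; Collector G $1,450; Collector H $975; Collector U $475; Collector W $150.
Collector D has the top bid and wins; the price is the second-highest bid, $1,450.
Collector D's payoff = $925 − $1,450 = -$525. All other bidders lose, so their payoff is 0.

Collector U $0, Collector H $0, Collector D -$525, Collector G $0, Collector W $0.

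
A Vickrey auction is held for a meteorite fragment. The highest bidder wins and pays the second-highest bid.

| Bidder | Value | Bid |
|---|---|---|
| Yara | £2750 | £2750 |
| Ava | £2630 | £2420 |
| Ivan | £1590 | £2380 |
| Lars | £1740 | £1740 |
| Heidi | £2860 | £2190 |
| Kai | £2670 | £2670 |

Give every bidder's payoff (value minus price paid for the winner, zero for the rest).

Yara £80, Ava £0, Ivan £0, Lars £0, Heidi £0, Kai £0.

Bids in descending order: Yara £2750 > Kai £2670 > Ava £2420 > Ivan £2380 > Heidi £2190 > Lars £1740.
Yara has the top bid and wins; the price is the second-highest bid, £2670.
Yara's payoff = £2750 − £2670 = £80. All other bidders lose, so their payoff is 0.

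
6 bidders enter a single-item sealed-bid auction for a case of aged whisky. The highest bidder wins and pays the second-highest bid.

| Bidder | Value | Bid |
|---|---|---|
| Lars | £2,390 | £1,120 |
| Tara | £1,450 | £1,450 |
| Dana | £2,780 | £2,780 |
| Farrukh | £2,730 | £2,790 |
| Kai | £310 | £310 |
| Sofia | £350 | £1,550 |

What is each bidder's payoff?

Ranking the bids: Farrukh £2,790 > Dana £2,780 > Sofia £1,550 > Tara £1,450 > Lars £1,120 > Kai £310.
Farrukh has the top bid and wins; the price is the second-highest bid, £2,780.
Farrukh's payoff = £2,730 − £2,780 = -£50. All other bidders lose, so their payoff is 0.

Lars £0, Tara £0, Dana £0, Farrukh -£50, Kai £0, Sofia £0.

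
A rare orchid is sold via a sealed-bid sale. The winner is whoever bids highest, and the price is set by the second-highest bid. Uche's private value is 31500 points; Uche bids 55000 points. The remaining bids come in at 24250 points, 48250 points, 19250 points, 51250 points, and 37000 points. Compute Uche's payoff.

Highest competing bid: 51250 points.
Uche's bid 55000 points is the highest overall, so Uche wins and pays the second-highest bid, 51250 points.
Payoff = value − price = 31500 points − 51250 points = -19750 points.

-19750 points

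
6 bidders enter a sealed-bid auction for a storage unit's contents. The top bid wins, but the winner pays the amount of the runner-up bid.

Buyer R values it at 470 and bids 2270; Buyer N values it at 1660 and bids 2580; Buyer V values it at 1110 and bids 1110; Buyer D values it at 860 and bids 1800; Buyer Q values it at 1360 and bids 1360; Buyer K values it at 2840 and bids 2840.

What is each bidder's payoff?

Buyer R 0, Buyer N 0, Buyer V 0, Buyer D 0, Buyer Q 0, Buyer K 260.

Bids in descending order: Buyer K 2840 > Buyer N 2580 > Buyer R 2270 > Buyer D 1800 > Buyer Q 1360 > Buyer V 1110.
Buyer K has the top bid and wins; the price is the second-highest bid, 2580.
Buyer K's payoff = 2840 − 2580 = 260. All other bidders lose, so their payoff is 0.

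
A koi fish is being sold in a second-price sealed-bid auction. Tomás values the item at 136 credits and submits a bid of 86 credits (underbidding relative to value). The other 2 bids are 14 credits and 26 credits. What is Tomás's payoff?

110 credits

Highest competing bid: 26 credits.
Tomás's bid 86 credits is the highest overall, so Tomás wins and pays the second-highest bid, 26 credits.
Payoff = value − price = 136 credits − 26 credits = 110 credits.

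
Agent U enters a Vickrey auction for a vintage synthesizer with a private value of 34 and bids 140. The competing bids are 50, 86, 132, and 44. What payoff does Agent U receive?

Agent U's payoff: -98.

Highest competing bid: 132.
Agent U's bid 140 is the highest overall, so Agent U wins and pays the second-highest bid, 132.
Payoff = value − price = 34 − 132 = -98.
Overbidding won the item at a price above value — truthful bidding would have avoided this loss.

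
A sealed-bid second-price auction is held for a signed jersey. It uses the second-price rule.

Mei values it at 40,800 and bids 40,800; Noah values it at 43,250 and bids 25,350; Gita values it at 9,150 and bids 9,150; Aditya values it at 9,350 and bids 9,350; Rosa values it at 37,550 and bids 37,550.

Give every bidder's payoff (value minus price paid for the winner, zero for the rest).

Bids in descending order: Mei 40,800, then Rosa 37,550, then Noah 25,350, then Aditya 9,350, then Gita 9,150.
Mei has the top bid and wins; the price is the second-highest bid, 37,550.
Mei's payoff = 40,800 − 37,550 = 3,250. All other bidders lose, so their payoff is 0.

Mei 3,250, Noah 0, Gita 0, Aditya 0, Rosa 0.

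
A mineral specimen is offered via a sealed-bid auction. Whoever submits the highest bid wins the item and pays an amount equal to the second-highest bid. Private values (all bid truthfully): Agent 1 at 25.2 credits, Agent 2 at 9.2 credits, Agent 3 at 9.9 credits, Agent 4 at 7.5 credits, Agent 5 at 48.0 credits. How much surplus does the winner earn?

Sorted high to low: Agent 5 48.0 credits; Agent 1 25.2 credits; Agent 3 9.9 credits; Agent 2 9.2 credits; Agent 4 7.5 credits.
Agent 5 wins with the top bid and pays the second-highest, 25.2 credits.
Surplus = 48.0 credits − 25.2 credits = 22.8 credits.

Winner's surplus: 22.8 credits.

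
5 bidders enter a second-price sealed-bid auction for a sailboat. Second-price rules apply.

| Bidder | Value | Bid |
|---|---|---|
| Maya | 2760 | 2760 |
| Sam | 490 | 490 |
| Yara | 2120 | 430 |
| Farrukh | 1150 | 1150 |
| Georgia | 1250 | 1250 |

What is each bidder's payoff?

Maya 1510, Sam 0, Yara 0, Farrukh 0, Georgia 0.

Ordered from highest: Maya 2760, then Georgia 1250, then Farrukh 1150, then Sam 490, then Yara 430.
Maya has the top bid and wins; the price is the second-highest bid, 1250.
Maya's payoff = 2760 − 1250 = 1510. All other bidders lose, so their payoff is 0.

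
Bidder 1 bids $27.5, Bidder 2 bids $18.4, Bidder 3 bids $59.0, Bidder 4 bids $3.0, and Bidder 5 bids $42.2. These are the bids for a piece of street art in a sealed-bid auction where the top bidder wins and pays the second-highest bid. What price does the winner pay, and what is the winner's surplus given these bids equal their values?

Price $42.2; surplus $16.8.

Ranking the bids: Bidder 3 $59.0, then Bidder 5 $42.2, then Bidder 1 $27.5, then Bidder 2 $18.4, then Bidder 4 $3.0.
Bidder 3 is the highest bidder, so Bidder 3 wins.
Under the second-price rule, the price is the second-highest bid: $42.2.
Surplus = $59.0 − $42.2 = $16.8.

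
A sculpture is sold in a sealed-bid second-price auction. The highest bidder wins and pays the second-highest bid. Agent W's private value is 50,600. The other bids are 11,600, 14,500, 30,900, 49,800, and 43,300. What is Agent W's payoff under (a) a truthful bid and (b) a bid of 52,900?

Truthful: 800; alternative: 800.

The highest competing bid is 49,800.
Bidding truthfully at 50,600: Agent W has the top bid, wins, and pays the second-highest bid 49,800. Payoff = 50,600 − 49,800 = 800.
Bidding 52,900: Agent W has the top bid, wins, and pays the second-highest bid 49,800. Payoff = 50,600 − 49,800 = 800.
The bid only affects whether you win, not the price — here both bids land on the same side of the top rival bid, so the deviation is payoff-neutral.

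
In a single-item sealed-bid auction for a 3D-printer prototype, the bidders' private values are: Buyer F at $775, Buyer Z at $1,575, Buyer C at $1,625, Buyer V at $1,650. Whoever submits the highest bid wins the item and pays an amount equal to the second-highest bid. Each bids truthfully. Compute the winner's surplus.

Ordered from highest: Buyer V $1,650 > Buyer C $1,625 > Buyer Z $1,575 > Buyer F $775.
Buyer V wins with the top bid and pays the second-highest, $1,625.
Surplus = $1,650 − $1,625 = $25.

Winner's surplus: $25.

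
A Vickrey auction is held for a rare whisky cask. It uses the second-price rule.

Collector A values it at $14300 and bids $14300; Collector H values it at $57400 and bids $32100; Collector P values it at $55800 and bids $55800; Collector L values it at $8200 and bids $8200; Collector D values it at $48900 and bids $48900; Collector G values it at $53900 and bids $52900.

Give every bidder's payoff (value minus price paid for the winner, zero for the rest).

Collector A $0, Collector H $0, Collector P $2900, Collector L $0, Collector D $0, Collector G $0.

Bids in descending order: Collector P $55800, then Collector G $52900, then Collector D $48900, then Collector H $32100, then Collector A $14300, then Collector L $8200.
Collector P has the top bid and wins; the price is the second-highest bid, $52900.
Collector P's payoff = $55800 − $52900 = $2900. All other bidders lose, so their payoff is 0.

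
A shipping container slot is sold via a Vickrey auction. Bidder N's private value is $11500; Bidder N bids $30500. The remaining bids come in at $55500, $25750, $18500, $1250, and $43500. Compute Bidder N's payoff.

$0

Highest competing bid: $55500.
Bidder N's bid $30500 is not the highest, so Bidder N loses, pays nothing, and earns zero payoff.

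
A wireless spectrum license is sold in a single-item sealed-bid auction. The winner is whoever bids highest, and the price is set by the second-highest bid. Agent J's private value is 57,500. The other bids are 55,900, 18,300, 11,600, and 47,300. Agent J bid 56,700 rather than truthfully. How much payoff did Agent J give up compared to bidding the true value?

The highest competing bid is 55,900.
Bidding truthfully at 57,500: Agent J has the top bid, wins, and pays the second-highest bid 55,900. Payoff = 57,500 − 55,900 = 1,600.
Bidding 56,700: Agent J has the top bid, wins, and pays the second-highest bid 55,900. Payoff = 57,500 − 55,900 = 1,600.
Regret = truthful payoff − actual payoff = 1,600 − 1,600 = 0.
The bid only affects whether you win, not the price — here both bids land on the same side of the top rival bid, so the deviation is payoff-neutral.

0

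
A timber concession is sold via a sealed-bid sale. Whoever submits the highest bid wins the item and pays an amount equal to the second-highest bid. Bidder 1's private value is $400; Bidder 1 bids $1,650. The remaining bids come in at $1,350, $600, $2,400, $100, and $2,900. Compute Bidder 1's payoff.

The bidder's payoff: $0.

Highest competing bid: $2,900.
Bidder 1's bid $1,650 is not the highest, so Bidder 1 loses, pays nothing, and earns zero payoff.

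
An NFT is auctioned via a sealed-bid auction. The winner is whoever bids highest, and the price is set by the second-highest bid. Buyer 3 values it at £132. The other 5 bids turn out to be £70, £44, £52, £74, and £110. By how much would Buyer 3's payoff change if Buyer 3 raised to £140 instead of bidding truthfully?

The highest competing bid is £110.
Bidding truthfully at £132: Buyer 3 has the top bid, wins, and pays the second-highest bid £110. Payoff = £132 − £110 = £22.
Bidding £140: Buyer 3 has the top bid, wins, and pays the second-highest bid £110. Payoff = £132 − £110 = £22.
Change = £22 − £22 = £0.
The bid only affects whether you win, not the price — here both bids land on the same side of the top rival bid, so the deviation is payoff-neutral.

Change in payoff: £0.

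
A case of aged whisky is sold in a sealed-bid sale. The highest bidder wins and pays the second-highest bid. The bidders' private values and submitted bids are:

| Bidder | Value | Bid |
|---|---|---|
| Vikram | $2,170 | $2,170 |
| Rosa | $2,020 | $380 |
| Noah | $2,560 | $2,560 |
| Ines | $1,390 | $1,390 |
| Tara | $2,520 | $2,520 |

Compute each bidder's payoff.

Ranking the bids: Noah $2,560, then Tara $2,520, then Vikram $2,170, then Ines $1,390, then Rosa $380.
Noah has the top bid and wins; the price is the second-highest bid, $2,520.
Noah's payoff = $2,560 − $2,520 = $40. All other bidders lose, so their payoff is 0.

Payoffs: Vikram $0, Rosa $0, Noah $40, Ines $0, Tara $0.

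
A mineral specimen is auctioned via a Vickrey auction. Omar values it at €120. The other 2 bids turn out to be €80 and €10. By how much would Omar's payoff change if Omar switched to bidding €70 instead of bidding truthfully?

The highest competing bid is €80.
Bidding truthfully at €120: Omar has the top bid, wins, and pays the second-highest bid €80. Payoff = €120 − €80 = €40.
Bidding €70: the top bid is €80 (a rival), so Omar loses. Payoff = €0.
Change = €0 − €40 = -€40.

Payoff change: -€40.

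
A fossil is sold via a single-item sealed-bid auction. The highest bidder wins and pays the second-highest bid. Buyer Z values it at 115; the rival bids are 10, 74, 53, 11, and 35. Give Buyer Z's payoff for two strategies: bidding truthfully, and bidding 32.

(a) 41  (b) 0

The highest competing bid is 74.
Bidding truthfully at 115: Buyer Z has the top bid, wins, and pays the second-highest bid 74. Payoff = 115 − 74 = 41.
Bidding 32: the top bid is 74 (a rival), so Buyer Z loses. Payoff = 0.
This is the dominant-strategy logic: truthful bidding weakly beats any alternative.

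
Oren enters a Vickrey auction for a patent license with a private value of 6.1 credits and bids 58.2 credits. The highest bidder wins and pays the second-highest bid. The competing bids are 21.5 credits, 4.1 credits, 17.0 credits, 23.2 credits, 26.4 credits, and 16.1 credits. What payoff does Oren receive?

Highest competing bid: 26.4 credits.
Oren's bid 58.2 credits is the highest overall, so Oren wins and pays the second-highest bid, 26.4 credits.
Payoff = value − price = 6.1 credits − 26.4 credits = -20.3 credits.
Overbidding won the item at a price above value — truthful bidding would have avoided this loss.

Oren's payoff: -20.3 credits.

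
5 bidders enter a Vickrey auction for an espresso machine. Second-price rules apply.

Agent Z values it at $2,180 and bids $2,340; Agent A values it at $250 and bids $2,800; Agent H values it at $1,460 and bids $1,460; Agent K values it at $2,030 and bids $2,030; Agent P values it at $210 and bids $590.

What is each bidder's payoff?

Bids in descending order: Agent A $2,800, then Agent Z $2,340, then Agent K $2,030, then Agent H $1,460, then Agent P $590.
Agent A has the top bid and wins; the price is the second-highest bid, $2,340.
Agent A's payoff = $250 − $2,340 = -$2,090. All other bidders lose, so their payoff is 0.

Payoffs: Agent Z $0, Agent A -$2,090, Agent H $0, Agent K $0, Agent P $0.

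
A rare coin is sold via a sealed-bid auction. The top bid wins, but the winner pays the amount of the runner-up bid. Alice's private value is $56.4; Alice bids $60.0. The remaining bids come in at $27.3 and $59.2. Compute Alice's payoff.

Payoff = -$2.8.

Highest competing bid: $59.2.
Alice's bid $60.0 is the highest overall, so Alice wins and pays the second-highest bid, $59.2.
Payoff = value − price = $56.4 − $59.2 = -$2.8.
Overbidding won the item at a price above value — truthful bidding would have avoided this loss.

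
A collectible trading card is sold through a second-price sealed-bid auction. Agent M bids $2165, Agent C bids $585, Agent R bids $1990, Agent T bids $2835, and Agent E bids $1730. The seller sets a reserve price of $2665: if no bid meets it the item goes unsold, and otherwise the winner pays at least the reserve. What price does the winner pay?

Price paid: $2665.

Ordered from highest: Agent T $2835 > Agent M $2165 > Agent R $1990 > Agent E $1730 > Agent C $585.
Agent T has the highest bid, so Agent T wins.
The second-highest bid is $2165, but the reserve $2665 is higher, so the price is the reserve.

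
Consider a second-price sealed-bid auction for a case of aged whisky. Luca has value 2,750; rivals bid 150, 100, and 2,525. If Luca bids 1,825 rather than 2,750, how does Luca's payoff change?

Payoff change: -225.

The highest competing bid is 2,525.
Bidding truthfully at 2,750: Luca has the top bid, wins, and pays the second-highest bid 2,525. Payoff = 2,750 − 2,525 = 225.
Bidding 1,825: the top bid is 2,525 (a rival), so Luca loses. Payoff = 0.
Change = 0 − 225 = -225.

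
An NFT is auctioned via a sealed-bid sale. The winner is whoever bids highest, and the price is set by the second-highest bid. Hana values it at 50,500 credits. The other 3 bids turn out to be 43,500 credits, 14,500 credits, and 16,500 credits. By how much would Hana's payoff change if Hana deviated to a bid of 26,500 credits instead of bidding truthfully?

Payoff change: -7,000 credits.

The highest competing bid is 43,500 credits.
Bidding truthfully at 50,500 credits: Hana has the top bid, wins, and pays the second-highest bid 43,500 credits. Payoff = 50,500 credits − 43,500 credits = 7,000 credits.
Bidding 26,500 credits: the top bid is 43,500 credits (a rival), so Hana loses. Payoff = 0 credits.
Change = 0 credits − 7,000 credits = -7,000 credits.
Deviating from a truthful bid can only lose payoff in a second-price auction — never gain.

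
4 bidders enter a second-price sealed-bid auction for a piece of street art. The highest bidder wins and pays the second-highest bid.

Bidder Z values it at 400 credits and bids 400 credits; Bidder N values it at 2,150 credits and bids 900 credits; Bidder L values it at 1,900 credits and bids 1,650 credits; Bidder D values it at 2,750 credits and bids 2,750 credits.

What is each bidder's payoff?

Payoffs: Bidder Z 0 credits, Bidder N 0 credits, Bidder L 0 credits, Bidder D 1,100 credits.

Ranking the bids: Bidder D 2,750 credits; Bidder L 1,650 credits; Bidder N 900 credits; Bidder Z 400 credits.
Bidder D has the top bid and wins; the price is the second-highest bid, 1,650 credits.
Bidder D's payoff = 2,750 credits − 1,650 credits = 1,100 credits. All other bidders lose, so their payoff is 0.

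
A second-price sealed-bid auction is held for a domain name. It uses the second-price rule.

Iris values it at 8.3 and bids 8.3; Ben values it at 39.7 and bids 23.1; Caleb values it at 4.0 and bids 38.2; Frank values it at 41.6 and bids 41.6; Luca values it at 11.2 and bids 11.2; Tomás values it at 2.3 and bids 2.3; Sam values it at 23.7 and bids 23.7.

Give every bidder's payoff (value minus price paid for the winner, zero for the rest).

Iris 0.0, Ben 0.0, Caleb 0.0, Frank 3.4, Luca 0.0, Tomás 0.0, Sam 0.0.

Ordered from highest: Frank 41.6; Caleb 38.2; Sam 23.7; Ben 23.1; Luca 11.2; Iris 8.3; Tomás 2.3.
Frank has the top bid and wins; the price is the second-highest bid, 38.2.
Frank's payoff = 41.6 − 38.2 = 3.4. All other bidders lose, so their payoff is 0.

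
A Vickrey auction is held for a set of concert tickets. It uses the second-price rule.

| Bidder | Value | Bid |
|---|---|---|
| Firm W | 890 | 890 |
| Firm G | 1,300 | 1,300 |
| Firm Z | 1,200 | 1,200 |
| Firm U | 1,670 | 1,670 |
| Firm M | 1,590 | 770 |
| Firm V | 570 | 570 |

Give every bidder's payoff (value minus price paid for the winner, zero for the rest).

Sorted high to low: Firm U 1,670 > Firm G 1,300 > Firm Z 1,200 > Firm W 890 > Firm M 770 > Firm V 570.
Firm U has the top bid and wins; the price is the second-highest bid, 1,300.
Firm U's payoff = 1,670 − 1,300 = 370. All other bidders lose, so their payoff is 0.

Payoffs: Firm W 0, Firm G 0, Firm Z 0, Firm U 370, Firm M 0, Firm V 0.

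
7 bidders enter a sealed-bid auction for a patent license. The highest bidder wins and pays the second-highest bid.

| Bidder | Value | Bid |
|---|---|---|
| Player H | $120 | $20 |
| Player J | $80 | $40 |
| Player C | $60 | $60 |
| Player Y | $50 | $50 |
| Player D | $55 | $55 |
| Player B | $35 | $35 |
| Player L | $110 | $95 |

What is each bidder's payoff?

Payoffs: Player H $0, Player J $0, Player C $0, Player Y $0, Player D $0, Player B $0, Player L $50.

Bids in descending order: Player L $95; Player C $60; Player D $55; Player Y $50; Player J $40; Player B $35; Player H $20.
Player L has the top bid and wins; the price is the second-highest bid, $60.
Player L's payoff = $110 − $60 = $50. All other bidders lose, so their payoff is 0.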